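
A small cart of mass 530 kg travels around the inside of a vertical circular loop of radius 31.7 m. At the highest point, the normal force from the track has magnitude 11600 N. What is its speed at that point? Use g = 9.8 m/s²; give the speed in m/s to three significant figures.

31.7 m/s

At the top, N + mg = mv²/r, so v = √(r(N/m + g)) = √(31.7 × (11600/530 + 9.8)) = √(31.7 × 31.69) = √1004 = 31.69 m/s.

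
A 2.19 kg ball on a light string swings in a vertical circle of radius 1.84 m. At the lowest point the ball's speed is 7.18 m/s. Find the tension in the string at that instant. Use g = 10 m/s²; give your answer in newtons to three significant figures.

At the lowest point, T points up (toward the centre) and the weight mg points down (away from the centre), so the net inward force is T − mg = mv²/r.
T = m(v²/r + g) = 2.19 × ((7.18)²/1.84 + 10.0) = 2.19 × (28.02 + 10.0) = 2.19 × 38.02 = 83.26 N.

83.3 N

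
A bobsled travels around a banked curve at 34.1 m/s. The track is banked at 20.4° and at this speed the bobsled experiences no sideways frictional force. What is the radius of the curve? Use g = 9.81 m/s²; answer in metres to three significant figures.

319 m

Frictionless banking: tanθ = v²/(rg), so r = v²/(g tanθ).
r = (34.1)²/(9.81 × tan 20.4°) = 1163/(9.81 × 0.3719) = 1163/3.648 = 318.7 m.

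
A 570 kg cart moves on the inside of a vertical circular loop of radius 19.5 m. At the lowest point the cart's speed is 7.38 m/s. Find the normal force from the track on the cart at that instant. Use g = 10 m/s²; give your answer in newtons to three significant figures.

At the lowest point, N points up (toward the centre) and the weight mg points down (away from the centre), so the net inward force is N − mg = mv²/r.
N = m(v²/r + g) = 570 × ((7.38)²/19.5 + 10.0) = 570 × (2.793 + 10.0) = 570 × 12.79 = 7292 N.

7290 N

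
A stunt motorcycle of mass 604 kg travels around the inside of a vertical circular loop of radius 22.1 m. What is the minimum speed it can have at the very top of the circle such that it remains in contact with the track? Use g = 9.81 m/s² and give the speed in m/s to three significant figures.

14.7 m/s

At the highest point the centre is directly below, so both the weight and N act inward: N + mg = mv²/r.
At minimum speed N → 0, so mg = mv_min²/r ⇒ v_min = √(g r) = √(9.81 × 22.1) = 14.72 m/s.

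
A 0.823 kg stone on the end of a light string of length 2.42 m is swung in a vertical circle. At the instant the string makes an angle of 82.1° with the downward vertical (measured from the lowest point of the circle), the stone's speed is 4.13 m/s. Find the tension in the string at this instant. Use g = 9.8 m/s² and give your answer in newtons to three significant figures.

6.91 N

Take the radial direction toward the centre of the circle as positive. The component of the weight along the string toward the centre is −mg cos φ (φ measured from the bottom), so Newton's second law along the string gives T − mg cos φ = m v²/r.
cos 82.1° = 0.1374, so T = m(v²/r + g cos φ) = 0.823 × ((4.13)²/2.42 + 9.8 × 0.1374) = 0.823 × (7.048 + (1.347)) = 0.823 × 8.395 = 6.909 N.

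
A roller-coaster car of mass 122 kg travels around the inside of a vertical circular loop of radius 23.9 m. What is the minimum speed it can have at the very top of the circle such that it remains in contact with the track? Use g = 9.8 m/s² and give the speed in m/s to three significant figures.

15.3 m/s

At the top, both weight mg and N point toward the centre: N + mg = mv²/r.
At minimum speed N → 0, so mg = mv_min²/r ⇒ v_min = √(g r) = √(9.8 × 23.9) = 15.30 m/s.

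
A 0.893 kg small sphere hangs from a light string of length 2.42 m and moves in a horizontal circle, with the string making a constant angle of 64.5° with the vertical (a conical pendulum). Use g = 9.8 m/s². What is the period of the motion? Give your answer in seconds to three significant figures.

2.05 s

r = L sinθ = 2.184 m. From T sinθ = mω²r and T cosθ = mg: tanθ = ω²r/g, so ω² = g tanθ / r = g/(L cosθ).
ω = √(g/(L cosθ)) = √(9.8/(2.42 × 0.4305)) = √9.406 = 3.067 rad/s.
Period = 2π/ω = 2.049 s.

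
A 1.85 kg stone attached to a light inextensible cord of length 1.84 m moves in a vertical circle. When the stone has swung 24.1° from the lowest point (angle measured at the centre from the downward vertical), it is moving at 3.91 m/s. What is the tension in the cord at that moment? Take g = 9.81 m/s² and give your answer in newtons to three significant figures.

31.9 N

Take the radial direction toward the centre of the circle as positive. The component of the weight along the string toward the centre is −mg cos φ (φ measured from the bottom), so Newton's second law along the string gives T − mg cos φ = m v²/r.
cos 24.1° = 0.9128, so T = m(v²/r + g cos φ) = 1.85 × ((3.91)²/1.84 + 9.81 × 0.9128) = 1.85 × (8.309 + (8.955)) = 1.85 × 17.26 = 31.94 N.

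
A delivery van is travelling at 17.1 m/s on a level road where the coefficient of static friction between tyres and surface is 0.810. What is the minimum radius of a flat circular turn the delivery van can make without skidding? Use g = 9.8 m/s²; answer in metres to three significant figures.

36.8 m

At the limit, μ_s m g = m v²/r, so r_min = v²/(μ_s g) = (17.1)²/(0.810 × 9.8) = 292.4/7.938 = 36.84 m.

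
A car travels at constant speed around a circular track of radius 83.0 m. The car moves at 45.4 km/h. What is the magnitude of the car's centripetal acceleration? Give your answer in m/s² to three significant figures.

v = 45.4 km/h = 45.4/3.6 = 12.61 m/s.
a_c = v²/r = (12.61)²/83.0 = 159.0/83.0 = 1.916 m/s².

1.92 m/s²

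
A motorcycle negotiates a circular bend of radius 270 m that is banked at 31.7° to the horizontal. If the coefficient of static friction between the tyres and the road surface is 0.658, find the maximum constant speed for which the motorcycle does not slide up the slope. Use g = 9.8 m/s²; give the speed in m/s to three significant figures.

At the maximum speed, friction acts down the slope at its limiting value f = μN. Radially (horizontal, toward centre): N sinθ + μN cosθ = mv²/r. Vertically: N cosθ − μN sinθ = mg.
Dividing: v² = r g (sinθ + μcosθ)/(cosθ − μsinθ).
sinθ + μcosθ = 0.5255 + 0.658×0.8508 = 1.085; cosθ − μsinθ = 0.8508 − 0.658×0.5255 = 0.5051.
v² = 270 × 9.8 × 1.085/0.5051 = 5686 m²/s², so v = 75.41 m/s.

75.4 m/s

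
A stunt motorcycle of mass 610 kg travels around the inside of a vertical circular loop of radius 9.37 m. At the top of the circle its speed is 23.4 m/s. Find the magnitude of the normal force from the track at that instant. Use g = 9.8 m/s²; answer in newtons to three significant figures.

29700 N

At the top, both N and the weight mg point inward (toward the centre), so N + mg = mv²/r.
N = m(v²/r − g) = 610 × ((23.4)²/9.37 − 9.8) = 610 × (58.44 − 9.8) = 610 × 48.64 = 29670 N.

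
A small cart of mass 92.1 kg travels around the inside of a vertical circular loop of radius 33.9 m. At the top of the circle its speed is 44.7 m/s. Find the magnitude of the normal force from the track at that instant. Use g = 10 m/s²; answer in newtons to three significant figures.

At the top, both N and the weight mg point inward (toward the centre), so N + mg = mv²/r.
N = m(v²/r − g) = 92.1 × ((44.7)²/33.9 − 10.0) = 92.1 × (58.94 − 10.0) = 92.1 × 48.94 = 4507 N.

4510 N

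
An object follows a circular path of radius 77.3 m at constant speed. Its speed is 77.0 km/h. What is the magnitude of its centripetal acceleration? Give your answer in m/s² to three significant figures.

5.92 m/s²

v = 77.0 km/h = 77.0/3.6 = 21.39 m/s.
a_c = v²/r = (21.39)²/77.3 = 457.5/77.3 = 5.918 m/s².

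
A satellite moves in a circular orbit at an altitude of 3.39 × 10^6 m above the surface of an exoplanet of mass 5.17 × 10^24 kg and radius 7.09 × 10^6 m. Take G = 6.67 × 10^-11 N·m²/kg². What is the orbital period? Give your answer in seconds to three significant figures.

r = R + h = 7.09 × 10^6 + 3.39 × 10^6 = 1.048 × 10^7 m. Gravity provides the centripetal force: G M m / r² = m v² / r ⇒ v = √(GM/r) = 5736 m/s.
T = 2πr/v = 2π × 1.048 × 10^7 / 5736 = 11480 s.

11500 s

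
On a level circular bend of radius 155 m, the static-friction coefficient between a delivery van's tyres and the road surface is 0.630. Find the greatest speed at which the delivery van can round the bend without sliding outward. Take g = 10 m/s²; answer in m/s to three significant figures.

31.2 m/s

The only inward force on a level bend is static friction, so at the limit f_s = μ_s N = μ_s m g = m v²/r.
Mass cancels: v_max = √(μ_s g r) = √(0.630 × 10.0 × 155) = √976.5 = 31.25 m/s.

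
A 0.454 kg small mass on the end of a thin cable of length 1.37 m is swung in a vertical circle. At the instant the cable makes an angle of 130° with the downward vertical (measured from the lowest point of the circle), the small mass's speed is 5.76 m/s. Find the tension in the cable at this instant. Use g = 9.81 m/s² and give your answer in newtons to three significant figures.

Take the radial direction toward the centre of the circle as positive. The component of the weight along the string toward the centre is −mg cos φ (φ measured from the bottom), so Newton's second law along the string gives T − mg cos φ = m v²/r.
cos 130° = -0.6428, so T = m(v²/r + g cos φ) = 0.454 × ((5.76)²/1.37 + 9.81 × -0.6428) = 0.454 × (24.22 + (-6.306)) = 0.454 × 17.91 = 8.132 N.

8.13 N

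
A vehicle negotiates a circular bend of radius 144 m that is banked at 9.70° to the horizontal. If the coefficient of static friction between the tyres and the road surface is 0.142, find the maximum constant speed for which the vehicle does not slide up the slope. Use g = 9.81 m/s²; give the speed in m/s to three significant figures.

21.3 m/s

At the maximum speed, friction acts down the slope at its limiting value f = μN. Radially (horizontal, toward centre): N sinθ + μN cosθ = mv²/r. Vertically: N cosθ − μN sinθ = mg.
Dividing: v² = r g (sinθ + μcosθ)/(cosθ − μsinθ).
sinθ + μcosθ = 0.1685 + 0.142×0.9857 = 0.3085; cosθ − μsinθ = 0.9857 − 0.142×0.1685 = 0.9618.
v² = 144 × 9.81 × 0.3085/0.9618 = 453.1 m²/s², so v = 21.29 m/s.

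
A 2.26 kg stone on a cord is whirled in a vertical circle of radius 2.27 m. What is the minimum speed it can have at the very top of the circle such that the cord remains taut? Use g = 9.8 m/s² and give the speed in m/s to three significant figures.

4.72 m/s

At the top, both weight mg and T point toward the centre: T + mg = mv²/r.
At minimum speed T → 0, so mg = mv_min²/r ⇒ v_min = √(g r) = √(9.8 × 2.27) = 4.717 m/s.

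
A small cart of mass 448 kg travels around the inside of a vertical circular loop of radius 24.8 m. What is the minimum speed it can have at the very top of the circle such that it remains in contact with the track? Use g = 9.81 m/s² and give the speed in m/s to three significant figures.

At the highest point the centre is directly below, so both the weight and N act inward: N + mg = mv²/r.
At minimum speed N → 0, so mg = mv_min²/r ⇒ v_min = √(g r) = √(9.81 × 24.8) = 15.60 m/s.

15.6 m/s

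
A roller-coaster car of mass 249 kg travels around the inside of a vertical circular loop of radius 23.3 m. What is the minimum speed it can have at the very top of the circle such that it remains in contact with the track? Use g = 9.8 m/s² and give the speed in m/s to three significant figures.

15.1 m/s

At the top, both weight mg and N point toward the centre: N + mg = mv²/r.
At minimum speed N → 0, so mg = mv_min²/r ⇒ v_min = √(g r) = √(9.8 × 23.3) = 15.11 m/s.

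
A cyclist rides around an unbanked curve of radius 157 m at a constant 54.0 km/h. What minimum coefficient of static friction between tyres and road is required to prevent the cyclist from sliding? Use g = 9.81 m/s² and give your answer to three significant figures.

0.146

v = 54.0/3.6 = 15.00 m/s.
Friction provides the centripetal force: μ_s m g = m v²/r, so μ_s = v²/(g r) = (15.00)²/(9.81 × 157) = 225.0/1540 = 0.1461.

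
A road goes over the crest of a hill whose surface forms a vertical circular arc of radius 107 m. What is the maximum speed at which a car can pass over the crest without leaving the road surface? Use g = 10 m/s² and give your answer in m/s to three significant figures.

32.7 m/s

At the crest the centre of the circle is below the car, so the net downward (centripetal) force is mg − N = mv²/r.
The car leaves the road when N → 0, giving v_max = √(g r) = √(10.0 × 107) = 32.71 m/s.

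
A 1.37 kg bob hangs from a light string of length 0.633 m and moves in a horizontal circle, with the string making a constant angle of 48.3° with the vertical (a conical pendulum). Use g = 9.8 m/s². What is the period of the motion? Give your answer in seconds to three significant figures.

r = L sinθ = 0.4726 m. From T sinθ = mω²r and T cosθ = mg: tanθ = ω²r/g, so ω² = g tanθ / r = g/(L cosθ).
ω = √(g/(L cosθ)) = √(9.8/(0.633 × 0.6652)) = √23.27 = 4.824 rad/s.
Period = 2π/ω = 1.302 s.

1.30 s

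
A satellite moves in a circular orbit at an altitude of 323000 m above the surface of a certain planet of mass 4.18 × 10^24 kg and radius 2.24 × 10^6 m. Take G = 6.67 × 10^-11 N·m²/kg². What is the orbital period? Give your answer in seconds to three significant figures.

r = R + h = 2.24 × 10^6 + 323000 = 2.563 × 10^6 m. Gravity provides the centripetal force: G M m / r² = m v² / r ⇒ v = √(GM/r) = 10430 m/s.
T = 2πr/v = 2π × 2.563 × 10^6 / 10430 = 1544 s.

1540 s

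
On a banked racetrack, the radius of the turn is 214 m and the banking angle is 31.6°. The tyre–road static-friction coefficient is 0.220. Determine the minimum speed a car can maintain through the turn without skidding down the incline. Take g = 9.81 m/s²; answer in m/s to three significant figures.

27.0 m/s

At the minimum speed, friction acts up the slope at its limiting value f = μN. Radially (horizontal, toward centre): N sinθ − μN cosθ = mv²/r. Vertically: N cosθ + μN sinθ = mg.
Dividing: v² = r g (sinθ − μcosθ)/(cosθ + μsinθ).
sinθ − μcosθ = 0.5240 − 0.220×0.8517 = 0.3366; cosθ + μsinθ = 0.8517 + 0.220×0.5240 = 0.9670.
v² = 214 × 9.81 × 0.3366/0.9670 = 730.8 m²/s², so v = 27.03 m/s.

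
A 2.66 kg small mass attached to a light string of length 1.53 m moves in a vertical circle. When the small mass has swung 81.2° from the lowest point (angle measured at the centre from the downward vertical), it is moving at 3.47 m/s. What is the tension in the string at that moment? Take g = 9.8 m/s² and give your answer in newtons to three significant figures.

24.9 N

Take the radial direction toward the centre of the circle as positive. The component of the weight along the string toward the centre is −mg cos φ (φ measured from the bottom), so Newton's second law along the string gives T − mg cos φ = m v²/r.
cos 81.2° = 0.1530, so T = m(v²/r + g cos φ) = 2.66 × ((3.47)²/1.53 + 9.8 × 0.1530) = 2.66 × (7.870 + (1.499)) = 2.66 × 9.369 = 24.92 N.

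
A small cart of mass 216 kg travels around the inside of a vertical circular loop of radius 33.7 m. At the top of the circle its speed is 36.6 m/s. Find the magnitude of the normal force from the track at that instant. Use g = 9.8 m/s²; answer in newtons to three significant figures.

At the top, both N and the weight mg point inward (toward the centre), so N + mg = mv²/r.
N = m(v²/r − g) = 216 × ((36.6)²/33.7 − 9.8) = 216 × (39.75 − 9.8) = 216 × 29.95 = 6469 N.

6470 N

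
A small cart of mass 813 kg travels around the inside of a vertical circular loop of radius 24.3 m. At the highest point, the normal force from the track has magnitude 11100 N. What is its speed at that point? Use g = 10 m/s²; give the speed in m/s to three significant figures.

24.0 m/s

At the top, N + mg = mv²/r, so v = √(r(N/m + g)) = √(24.3 × (11100/813 + 10.0)) = √(24.3 × 23.65) = √574.8 = 23.97 m/s.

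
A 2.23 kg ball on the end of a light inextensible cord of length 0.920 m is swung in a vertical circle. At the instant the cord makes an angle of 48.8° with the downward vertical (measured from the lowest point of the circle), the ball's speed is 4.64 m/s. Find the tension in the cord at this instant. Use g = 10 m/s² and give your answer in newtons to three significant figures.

66.9 N

Take the radial direction toward the centre of the circle as positive. The component of the weight along the string toward the centre is −mg cos φ (φ measured from the bottom), so Newton's second law along the string gives T − mg cos φ = m v²/r.
cos 48.8° = 0.6587, so T = m(v²/r + g cos φ) = 2.23 × ((4.64)²/0.920 + 10.0 × 0.6587) = 2.23 × (23.40 + (6.587)) = 2.23 × 29.99 = 66.87 N.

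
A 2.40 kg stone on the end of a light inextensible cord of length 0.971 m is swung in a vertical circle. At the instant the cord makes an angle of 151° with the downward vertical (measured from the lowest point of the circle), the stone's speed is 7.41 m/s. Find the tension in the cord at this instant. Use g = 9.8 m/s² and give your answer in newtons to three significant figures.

Take the radial direction toward the centre of the circle as positive. The component of the weight along the string toward the centre is −mg cos φ (φ measured from the bottom), so Newton's second law along the string gives T − mg cos φ = m v²/r.
cos 151° = -0.8746, so T = m(v²/r + g cos φ) = 2.40 × ((7.41)²/0.971 + 9.8 × -0.8746) = 2.40 × (56.55 + (-8.571)) = 2.40 × 47.98 = 115.1 N.

115 N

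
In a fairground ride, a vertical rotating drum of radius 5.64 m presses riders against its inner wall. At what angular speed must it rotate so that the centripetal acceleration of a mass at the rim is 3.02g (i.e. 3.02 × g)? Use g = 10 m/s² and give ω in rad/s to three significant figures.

Centripetal acceleration a_c = ω²r. Setting ω²r = 3.02g:
ω = √(3.02g / r) = √(3.02 × 10.0 / 5.64) = √5.355 = 2.314 rad/s.

2.31 rad/s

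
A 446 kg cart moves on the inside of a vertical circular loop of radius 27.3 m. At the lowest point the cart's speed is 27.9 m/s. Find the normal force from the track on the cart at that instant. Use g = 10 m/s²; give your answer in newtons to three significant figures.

17200 N

At the lowest point, N points up (toward the centre) and the weight mg points down (away from the centre), so the net inward force is N − mg = mv²/r.
N = m(v²/r + g) = 446 × ((27.9)²/27.3 + 10.0) = 446 × (28.51 + 10.0) = 446 × 38.51 = 17180 N.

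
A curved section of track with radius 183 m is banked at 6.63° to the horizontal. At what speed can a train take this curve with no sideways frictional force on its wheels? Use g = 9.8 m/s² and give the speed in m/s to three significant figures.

14.4 m/s

On a frictionless banked curve, N sinθ = mv²/r and N cosθ = mg, so tanθ = v²/(rg).
v = √(r g tanθ) = √(183 × 9.8 × tan 6.63°) = √(183 × 9.8 × 0.1162) = √208.5 = 14.44 m/s.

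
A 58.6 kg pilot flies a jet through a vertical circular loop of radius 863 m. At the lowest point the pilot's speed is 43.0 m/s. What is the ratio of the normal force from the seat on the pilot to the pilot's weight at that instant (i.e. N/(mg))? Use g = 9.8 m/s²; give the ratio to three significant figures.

1.22

At the bottom, N − mg = mv²/r, so N = m(v²/r + g) and N/(mg) = v²/(rg) + 1 = (43.0)²/(863 × 9.8) + 1 = 0.2186 + 1 = 1.219.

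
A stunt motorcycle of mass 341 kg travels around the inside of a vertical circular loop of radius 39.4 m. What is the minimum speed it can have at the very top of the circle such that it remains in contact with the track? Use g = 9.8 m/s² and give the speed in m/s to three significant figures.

19.6 m/s

At the highest point the centre is directly below, so both the weight and N act inward: N + mg = mv²/r.
At minimum speed N → 0, so mg = mv_min²/r ⇒ v_min = √(g r) = √(9.8 × 39.4) = 19.65 m/s.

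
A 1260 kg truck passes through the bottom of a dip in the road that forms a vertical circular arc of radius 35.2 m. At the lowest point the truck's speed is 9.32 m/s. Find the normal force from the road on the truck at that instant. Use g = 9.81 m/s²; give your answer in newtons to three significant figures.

15500 N

At the lowest point, N points up (toward the centre) and the weight mg points down (away from the centre), so the net inward force is N − mg = mv²/r.
N = m(v²/r + g) = 1260 × ((9.32)²/35.2 + 9.81) = 1260 × (2.468 + 9.81) = 1260 × 12.28 = 15470 N.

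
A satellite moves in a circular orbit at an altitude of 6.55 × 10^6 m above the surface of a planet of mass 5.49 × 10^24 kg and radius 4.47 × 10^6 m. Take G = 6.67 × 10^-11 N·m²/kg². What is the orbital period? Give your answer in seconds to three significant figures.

r = R + h = 4.47 × 10^6 + 6.55 × 10^6 = 1.102 × 10^7 m. Gravity provides the centripetal force: G M m / r² = m v² / r ⇒ v = √(GM/r) = 5764 m/s.
T = 2πr/v = 2π × 1.102 × 10^7 / 5764 = 12010 s.

12000 s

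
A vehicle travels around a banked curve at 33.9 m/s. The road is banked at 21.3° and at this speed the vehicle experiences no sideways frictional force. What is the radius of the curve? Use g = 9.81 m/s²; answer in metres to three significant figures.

Frictionless banking: tanθ = v²/(rg), so r = v²/(g tanθ).
r = (33.9)²/(9.81 × tan 21.3°) = 1149/(9.81 × 0.3899) = 1149/3.825 = 300.5 m.

300 m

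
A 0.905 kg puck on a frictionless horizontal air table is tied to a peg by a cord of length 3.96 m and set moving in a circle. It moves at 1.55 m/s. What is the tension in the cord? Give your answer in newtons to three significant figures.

The tension is the only horizontal force, so it supplies the full centripetal force: T = m v²/r = 0.905 × (1.550)²/3.96 = 0.905 × 2.403/3.96 = 0.5491 N.

0.549 N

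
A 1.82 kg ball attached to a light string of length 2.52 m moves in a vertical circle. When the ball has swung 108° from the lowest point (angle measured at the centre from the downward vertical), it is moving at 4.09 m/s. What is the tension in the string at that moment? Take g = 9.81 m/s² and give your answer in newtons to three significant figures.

Take the radial direction toward the centre of the circle as positive. The component of the weight along the string toward the centre is −mg cos φ (φ measured from the bottom), so Newton's second law along the string gives T − mg cos φ = m v²/r.
cos 108° = -0.3090, so T = m(v²/r + g cos φ) = 1.82 × ((4.09)²/2.52 + 9.81 × -0.3090) = 1.82 × (6.638 + (-3.031)) = 1.82 × 3.607 = 6.564 N.

6.56 N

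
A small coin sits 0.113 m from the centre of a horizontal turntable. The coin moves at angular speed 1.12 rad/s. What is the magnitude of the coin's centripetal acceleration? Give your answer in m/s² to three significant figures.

v = ωr = 1.12 × 0.113 = 0.1266 m/s.
a_c = v²/r = (0.1266)²/0.113 = 0.01602/0.113 = 0.1417 m/s².

0.142 m/s²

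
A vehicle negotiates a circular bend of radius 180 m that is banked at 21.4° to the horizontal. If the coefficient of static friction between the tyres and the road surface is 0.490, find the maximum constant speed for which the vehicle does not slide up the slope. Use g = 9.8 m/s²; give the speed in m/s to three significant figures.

43.9 m/s

At the maximum speed, friction acts down the slope at its limiting value f = μN. Radially (horizontal, toward centre): N sinθ + μN cosθ = mv²/r. Vertically: N cosθ − μN sinθ = mg.
Dividing: v² = r g (sinθ + μcosθ)/(cosθ − μsinθ).
sinθ + μcosθ = 0.3649 + 0.490×0.9311 = 0.8211; cosθ − μsinθ = 0.9311 − 0.490×0.3649 = 0.7523.
v² = 180 × 9.8 × 0.8211/0.7523 = 1925 m²/s², so v = 43.88 m/s.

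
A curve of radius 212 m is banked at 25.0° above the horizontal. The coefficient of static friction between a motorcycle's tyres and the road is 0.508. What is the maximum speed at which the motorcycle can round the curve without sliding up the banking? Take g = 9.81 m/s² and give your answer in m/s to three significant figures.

51.5 m/s

At the maximum speed, friction acts down the slope at its limiting value f = μN. Radially (horizontal, toward centre): N sinθ + μN cosθ = mv²/r. Vertically: N cosθ − μN sinθ = mg.
Dividing: v² = r g (sinθ + μcosθ)/(cosθ − μsinθ).
sinθ + μcosθ = 0.4226 + 0.508×0.9063 = 0.8830; cosθ − μsinθ = 0.9063 − 0.508×0.4226 = 0.6916.
v² = 212 × 9.81 × 0.8830/0.6916 = 2655 m²/s², so v = 51.53 m/s.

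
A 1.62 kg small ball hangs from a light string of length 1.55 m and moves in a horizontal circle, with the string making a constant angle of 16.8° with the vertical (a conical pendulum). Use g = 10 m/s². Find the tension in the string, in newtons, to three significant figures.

16.9 N

Vertically the bob has no acceleration, so T cosθ = mg.
T = mg/cosθ = 1.62 × 10.0 / cos 16.8° = 16.20/0.9573 = 16.92 N.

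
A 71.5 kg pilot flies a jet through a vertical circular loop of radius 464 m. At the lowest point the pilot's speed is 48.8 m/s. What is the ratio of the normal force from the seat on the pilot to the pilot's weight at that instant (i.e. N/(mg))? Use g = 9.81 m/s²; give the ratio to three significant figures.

At the bottom, N − mg = mv²/r, so N = m(v²/r + g) and N/(mg) = v²/(rg) + 1 = (48.8)²/(464 × 9.81) + 1 = 0.5232 + 1 = 1.523.

1.52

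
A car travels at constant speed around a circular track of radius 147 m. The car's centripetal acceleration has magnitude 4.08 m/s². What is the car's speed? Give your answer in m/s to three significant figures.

24.5 m/s

a_c = v²/r ⇒ v = √(a_c · r) = √(4.08 × 147) = √599.8 = 24.49 m/s.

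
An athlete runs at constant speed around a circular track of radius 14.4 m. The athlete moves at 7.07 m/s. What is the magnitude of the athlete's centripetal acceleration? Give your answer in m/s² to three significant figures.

3.47 m/s²

a_c = v²/r = (7.070)²/14.4 = 49.98/14.4 = 3.471 m/s².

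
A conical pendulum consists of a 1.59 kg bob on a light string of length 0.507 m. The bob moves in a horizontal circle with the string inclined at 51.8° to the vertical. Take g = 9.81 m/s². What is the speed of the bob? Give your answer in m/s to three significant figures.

2.23 m/s

The radius of the circle is r = L sinθ = 0.507 × sin 51.8° = 0.3984 m.
Horizontally T sinθ = mv²/r and vertically T cosθ = mg, so tanθ = v²/(rg).
v = √(r g tanθ) = √(0.3984 × 9.81 × 1.271) = √4.967 = 2.229 m/s.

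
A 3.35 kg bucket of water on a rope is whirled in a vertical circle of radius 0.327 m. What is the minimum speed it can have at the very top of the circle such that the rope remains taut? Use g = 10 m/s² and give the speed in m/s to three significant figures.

At the highest point the centre is directly below, so both the weight and T act inward: T + mg = mv²/r.
At minimum speed T → 0, so mg = mv_min²/r ⇒ v_min = √(g r) = √(10.0 × 0.327) = 1.808 m/s.

1.81 m/s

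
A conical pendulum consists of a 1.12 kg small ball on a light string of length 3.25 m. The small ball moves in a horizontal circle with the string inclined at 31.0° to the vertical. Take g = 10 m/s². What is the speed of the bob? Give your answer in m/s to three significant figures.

The radius of the circle is r = L sinθ = 3.25 × sin 31.0° = 1.674 m.
Horizontally T sinθ = mv²/r and vertically T cosθ = mg, so tanθ = v²/(rg).
v = √(r g tanθ) = √(1.674 × 10.0 × 0.6009) = √10.06 = 3.171 m/s.

3.17 m/s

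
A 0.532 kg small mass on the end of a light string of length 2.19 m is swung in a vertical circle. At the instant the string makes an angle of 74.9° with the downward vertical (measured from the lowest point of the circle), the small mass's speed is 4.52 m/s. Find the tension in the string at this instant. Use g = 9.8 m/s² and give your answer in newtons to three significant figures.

6.32 N

Take the radial direction toward the centre of the circle as positive. The component of the weight along the string toward the centre is −mg cos φ (φ measured from the bottom), so Newton's second law along the string gives T − mg cos φ = m v²/r.
cos 74.9° = 0.2605, so T = m(v²/r + g cos φ) = 0.532 × ((4.52)²/2.19 + 9.8 × 0.2605) = 0.532 × (9.329 + (2.553)) = 0.532 × 11.88 = 6.321 N.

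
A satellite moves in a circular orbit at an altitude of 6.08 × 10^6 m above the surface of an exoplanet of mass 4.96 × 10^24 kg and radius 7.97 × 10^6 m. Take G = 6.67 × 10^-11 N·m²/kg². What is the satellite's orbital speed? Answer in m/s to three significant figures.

Orbital radius r = R + h = 7.97 × 10^6 + 6.08 × 10^6 = 1.405 × 10^7 m.
Gravity supplies the centripetal force: G M m / r² = m v² / r, so v = √(GM/r).
v = √(6.67 × 10^-11 × 4.96 × 10^24 / 1.405 × 10^7) = √(2.355 × 10^7) = 4853 m/s.

4850 m/s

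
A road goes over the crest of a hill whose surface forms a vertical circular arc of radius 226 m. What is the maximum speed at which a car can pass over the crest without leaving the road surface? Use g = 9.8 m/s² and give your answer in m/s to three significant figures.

47.1 m/s

At the crest the centre of the circle is below the car, so the net downward (centripetal) force is mg − N = mv²/r.
The car leaves the road when N → 0, giving v_max = √(g r) = √(9.8 × 226) = 47.06 m/s.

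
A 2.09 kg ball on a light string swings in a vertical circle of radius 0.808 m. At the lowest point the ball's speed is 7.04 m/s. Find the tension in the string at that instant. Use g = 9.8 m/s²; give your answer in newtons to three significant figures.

At the lowest point, T points up (toward the centre) and the weight mg points down (away from the centre), so the net inward force is T − mg = mv²/r.
T = m(v²/r + g) = 2.09 × ((7.04)²/0.808 + 9.8) = 2.09 × (61.34 + 9.8) = 2.09 × 71.14 = 148.7 N.

149 N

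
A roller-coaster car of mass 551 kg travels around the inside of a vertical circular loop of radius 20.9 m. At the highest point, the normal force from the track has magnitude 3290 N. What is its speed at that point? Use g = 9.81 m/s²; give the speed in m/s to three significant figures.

18.2 m/s

At the top, N + mg = mv²/r, so v = √(r(N/m + g)) = √(20.9 × (3290/551 + 9.81)) = √(20.9 × 15.78) = √329.8 = 18.16 m/s.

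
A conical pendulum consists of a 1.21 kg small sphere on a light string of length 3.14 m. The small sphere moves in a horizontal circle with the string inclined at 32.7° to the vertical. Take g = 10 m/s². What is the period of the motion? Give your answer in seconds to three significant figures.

r = L sinθ = 1.696 m. From T sinθ = mω²r and T cosθ = mg: tanθ = ω²r/g, so ω² = g tanθ / r = g/(L cosθ).
ω = √(g/(L cosθ)) = √(10.0/(3.14 × 0.8415)) = √3.785 = 1.945 rad/s.
Period = 2π/ω = 3.230 s.

3.23 s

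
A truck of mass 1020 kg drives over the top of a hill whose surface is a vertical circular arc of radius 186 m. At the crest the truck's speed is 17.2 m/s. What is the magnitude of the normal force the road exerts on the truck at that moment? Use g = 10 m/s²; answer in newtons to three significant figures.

At the crest the centripetal acceleration points downward (toward the centre of the arc), so mg − N = mv²/r.
N = m(g − v²/r) = 1020 × (10.0 − (17.2)²/186) = 1020 × (10.0 − 1.591) = 1020 × 8.409 = 8578 N.

8580 N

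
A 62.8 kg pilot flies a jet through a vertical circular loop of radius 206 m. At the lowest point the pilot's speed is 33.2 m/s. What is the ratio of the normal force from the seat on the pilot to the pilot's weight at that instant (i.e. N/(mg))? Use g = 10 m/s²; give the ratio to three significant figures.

At the bottom, N − mg = mv²/r, so N = m(v²/r + g) and N/(mg) = v²/(rg) + 1 = (33.2)²/(206 × 10.0) + 1 = 0.5351 + 1 = 1.535.

1.54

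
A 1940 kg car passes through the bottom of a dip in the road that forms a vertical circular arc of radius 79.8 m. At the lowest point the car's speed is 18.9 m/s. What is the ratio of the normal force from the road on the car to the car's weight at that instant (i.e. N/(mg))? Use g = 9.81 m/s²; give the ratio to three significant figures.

At the bottom, N − mg = mv²/r, so N = m(v²/r + g) and N/(mg) = v²/(rg) + 1 = (18.9)²/(79.8 × 9.81) + 1 = 0.4563 + 1 = 1.456.

1.46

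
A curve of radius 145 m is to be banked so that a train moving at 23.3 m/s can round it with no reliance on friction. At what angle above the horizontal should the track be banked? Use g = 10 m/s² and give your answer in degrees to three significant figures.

With no friction, the horizontal component of the normal force provides the centripetal force: N sinθ = mv²/r, while N cosθ = mg vertically.
Dividing: tanθ = v²/(r g) = (23.3)²/(145 × 10.0) = 542.9/1450 = 0.3744.
θ = arctan(0.3744) = 20.53°.

20.5°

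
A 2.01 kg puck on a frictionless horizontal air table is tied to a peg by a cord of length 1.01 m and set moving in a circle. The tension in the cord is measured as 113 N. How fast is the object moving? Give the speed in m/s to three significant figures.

7.54 m/s

T = m v²/r ⇒ v = √(T r / m) = √(113 × 1.01 / 2.01) = √56.78 = 7.535 m/s.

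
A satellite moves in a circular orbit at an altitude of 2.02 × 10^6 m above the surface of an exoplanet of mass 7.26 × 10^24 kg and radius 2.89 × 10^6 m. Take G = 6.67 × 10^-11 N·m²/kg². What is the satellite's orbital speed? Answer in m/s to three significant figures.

9930 m/s

Orbital radius r = R + h = 2.89 × 10^6 + 2.02 × 10^6 = 4.910 × 10^6 m.
Gravity supplies the centripetal force: G M m / r² = m v² / r, so v = √(GM/r).
v = √(6.67 × 10^-11 × 7.26 × 10^24 / 4.910 × 10^6) = √(9.862 × 10^7) = 9931 m/s.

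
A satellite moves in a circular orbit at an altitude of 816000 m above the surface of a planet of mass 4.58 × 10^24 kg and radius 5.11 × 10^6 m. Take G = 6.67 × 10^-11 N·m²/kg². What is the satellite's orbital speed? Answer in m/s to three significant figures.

7180 m/s

Orbital radius r = R + h = 5.11 × 10^6 + 816000 = 5.926 × 10^6 m.
Gravity supplies the centripetal force: G M m / r² = m v² / r, so v = √(GM/r).
v = √(6.67 × 10^-11 × 4.58 × 10^24 / 5.926 × 10^6) = √(5.155 × 10^7) = 7180 m/s.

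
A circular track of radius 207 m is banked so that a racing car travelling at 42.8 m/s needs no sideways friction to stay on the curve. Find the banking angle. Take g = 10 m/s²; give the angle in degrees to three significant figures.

With no friction, the horizontal component of the normal force provides the centripetal force: N sinθ = mv²/r, while N cosθ = mg vertically.
Dividing: tanθ = v²/(r g) = (42.8)²/(207 × 10.0) = 1832/2070 = 0.8849.
θ = arctan(0.8849) = 41.51°.

41.5°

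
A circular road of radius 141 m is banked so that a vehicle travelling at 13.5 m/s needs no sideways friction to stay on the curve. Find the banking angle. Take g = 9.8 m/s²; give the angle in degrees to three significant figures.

With no friction, the horizontal component of the normal force provides the centripetal force: N sinθ = mv²/r, while N cosθ = mg vertically.
Dividing: tanθ = v²/(r g) = (13.5)²/(141 × 9.8) = 182.2/1382 = 0.1319.
θ = arctan(0.1319) = 7.514°.

7.51°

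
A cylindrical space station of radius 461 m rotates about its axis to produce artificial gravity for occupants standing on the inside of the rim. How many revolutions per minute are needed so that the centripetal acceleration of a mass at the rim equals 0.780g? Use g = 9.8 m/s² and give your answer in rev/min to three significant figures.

1.23 rev/min

Require ω²r = 0.780g, so ω = √(0.780 × 9.8/461) = 0.1288 rad/s.
In rev/min: ω × 60/(2π) = 0.1288 × 60/(2π) = 1.230 rev/min.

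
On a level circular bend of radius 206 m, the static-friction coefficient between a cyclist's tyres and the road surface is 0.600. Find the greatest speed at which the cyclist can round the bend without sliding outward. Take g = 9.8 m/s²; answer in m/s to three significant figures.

34.8 m/s

On a flat curve, static friction is the only horizontal force, so it must supply the full centripetal force: μ_s m g = m v²/r.
Mass cancels: v_max = √(μ_s g r) = √(0.600 × 9.8 × 206) = √1211 = 34.80 m/s.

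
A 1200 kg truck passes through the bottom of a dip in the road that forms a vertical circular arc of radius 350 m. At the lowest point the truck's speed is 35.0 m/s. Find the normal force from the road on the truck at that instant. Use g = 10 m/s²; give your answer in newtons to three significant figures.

At the lowest point, N points up (toward the centre) and the weight mg points down (away from the centre), so the net inward force is N − mg = mv²/r.
N = m(v²/r + g) = 1200 × ((35.0)²/350 + 10.0) = 1200 × (3.500 + 10.0) = 1200 × 13.50 = 16200 N.

16200 N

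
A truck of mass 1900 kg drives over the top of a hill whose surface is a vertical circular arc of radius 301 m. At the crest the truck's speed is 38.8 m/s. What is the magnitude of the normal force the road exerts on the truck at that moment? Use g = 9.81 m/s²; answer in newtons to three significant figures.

9140 N

At the crest the centripetal acceleration points downward (toward the centre of the arc), so mg − N = mv²/r.
N = m(g − v²/r) = 1900 × (9.81 − (38.8)²/301) = 1900 × (9.81 − 5.001) = 1900 × 4.809 = 9136 N.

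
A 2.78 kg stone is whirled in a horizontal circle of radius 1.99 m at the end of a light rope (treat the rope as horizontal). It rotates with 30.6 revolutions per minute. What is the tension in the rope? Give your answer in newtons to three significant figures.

ω = 30.6 rev/min × 2π/60 = 3.204 rad/s, so v = ωr = 3.204 × 1.99 = 6.377 m/s.
The tension is the only horizontal force, so it supplies the full centripetal force: T = m v²/r = 2.78 × (6.377)²/1.99 = 2.78 × 40.66/1.99 = 56.81 N.

56.8 N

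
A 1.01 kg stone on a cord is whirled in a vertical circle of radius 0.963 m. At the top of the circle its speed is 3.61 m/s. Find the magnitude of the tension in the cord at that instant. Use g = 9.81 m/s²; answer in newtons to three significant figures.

At the top, both T and the weight mg point inward (toward the centre), so T + mg = mv²/r.
T = m(v²/r − g) = 1.01 × ((3.61)²/0.963 − 9.81) = 1.01 × (13.53 − 9.81) = 1.01 × 3.723 = 3.760 N.

3.76 N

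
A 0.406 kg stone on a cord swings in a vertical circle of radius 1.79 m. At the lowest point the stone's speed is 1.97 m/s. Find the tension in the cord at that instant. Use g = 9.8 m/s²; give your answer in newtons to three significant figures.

At the lowest point, T points up (toward the centre) and the weight mg points down (away from the centre), so the net inward force is T − mg = mv²/r.
T = m(v²/r + g) = 0.406 × ((1.97)²/1.79 + 9.8) = 0.406 × (2.168 + 9.8) = 0.406 × 11.97 = 4.859 N.

4.86 N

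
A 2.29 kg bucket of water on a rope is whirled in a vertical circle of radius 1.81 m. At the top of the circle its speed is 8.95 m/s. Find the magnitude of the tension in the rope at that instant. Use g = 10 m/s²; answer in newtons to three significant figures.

78.4 N

At the top, both T and the weight mg point inward (toward the centre), so T + mg = mv²/r.
T = m(v²/r − g) = 2.29 × ((8.95)²/1.81 − 10.0) = 2.29 × (44.26 − 10.0) = 2.29 × 34.26 = 78.45 N.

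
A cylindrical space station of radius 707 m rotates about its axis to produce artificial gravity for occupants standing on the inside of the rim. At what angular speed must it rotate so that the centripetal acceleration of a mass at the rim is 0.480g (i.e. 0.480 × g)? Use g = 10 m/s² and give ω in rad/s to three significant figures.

Centripetal acceleration a_c = ω²r. Setting ω²r = 0.480g:
ω = √(0.480g / r) = √(0.480 × 10.0 / 707) = √0.006789 = 0.08240 rad/s.

0.0824 rad/s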